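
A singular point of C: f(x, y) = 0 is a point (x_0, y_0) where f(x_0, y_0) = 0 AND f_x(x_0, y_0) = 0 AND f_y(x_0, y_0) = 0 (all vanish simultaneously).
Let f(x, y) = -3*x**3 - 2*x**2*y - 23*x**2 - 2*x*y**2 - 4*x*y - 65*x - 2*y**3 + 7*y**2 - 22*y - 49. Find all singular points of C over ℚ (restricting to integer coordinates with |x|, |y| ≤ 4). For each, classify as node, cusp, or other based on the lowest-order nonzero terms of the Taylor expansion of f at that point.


Singular points: {(-3, 2)}; classification: cusp.

Compute partial derivatives:
  f_x = -9*x**2 - 4*x*y - 46*x - 2*y**2 - 4*y - 65.
  f_y = -2*x**2 - 4*x*y - 4*x - 6*y**2 + 14*y - 22.
Scan x_0 ∈ {−4, ..., 4}. For each x_0, f_y(x_0, y) is a polynomial in y; find its integer roots y ∈ {−4, ..., 4}, then test f_x and f at those candidates.
  x = -4: f_y(-4, y) = -6*y**2 + 30*y - 38; no integer root y with |y| ≤ 4.
  x = -3: f_y(-3, y) = -6*y**2 + 26*y - 28; vanishes at y ∈ {2}. (-3, 2): f_x = 0, f = 0 — SINGULAR.
  x = -2: f_y(-2, y) = -6*y**2 + 22*y - 22; no integer root y with |y| ≤ 4.
  x = -1: f_y(-1, y) = -6*y**2 + 18*y - 20; no integer root y with |y| ≤ 4.
  x = 0: f_y(0, y) = -6*y**2 + 14*y - 22; no integer root y with |y| ≤ 4.
  x = 1: f_y(1, y) = -6*y**2 + 10*y - 28; no integer root y with |y| ≤ 4.
  x = 2: f_y(2, y) = -6*y**2 + 6*y - 38; no integer root y with |y| ≤ 4.
  x = 3: f_y(3, y) = -6*y**2 + 2*y - 52; no integer root y with |y| ≤ 4.
  x = 4: f_y(4, y) = -6*y**2 - 2*y - 70; no integer root y with |y| ≤ 4.
Only singular point on the grid: (-3, 2).
Classify: substitute x = -3 + u, y = 2 + v and expand: f = -3*u**3 - 2*u**2*v - 2*u*v**2 - 2*v**3 + v**2.
No constant or linear terms (consistent with a singular point). Quadratic part: v**2. Cubic part: -3*u**3 - 2*u**2*v - 2*u*v**2 - 2*v**3.
The quadratic part v**2 is a perfect square, so there is a single (double) tangent line v = 0, i.e. y = 2. Restricting the cubic part to that line (v = 0) leaves -3*u**3 ≠ 0, so f is not divisible by v and the branch is v² ≈ 3*u**3 to lowest order — this is a cusp.
Classification: cusp.


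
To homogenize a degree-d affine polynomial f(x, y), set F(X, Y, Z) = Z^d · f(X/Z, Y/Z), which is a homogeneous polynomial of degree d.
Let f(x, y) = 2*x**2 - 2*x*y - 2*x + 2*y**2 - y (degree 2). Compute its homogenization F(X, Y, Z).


F(X, Y, Z) = 2*X**2 - 2*X*Y - 2*X*Z + 2*Y**2 - Y*Z

deg(f) = 2.
Substitute x = X/Z, y = Y/Z into f, then multiply by Z^2.
  monomial 2·x^2·y^0 ↦ 2·X^2·Y^0·Z^0.
  monomial -2·x^1·y^1 ↦ -2·X^1·Y^1·Z^0.
  monomial -2·x^1·y^0 ↦ -2·X^1·Y^0·Z^1.
  monomial 2·x^0·y^2 ↦ 2·X^0·Y^2·Z^0.
  monomial -1·x^0·y^1 ↦ -1·X^0·Y^1·Z^1.
Collecting: F(X, Y, Z) = 2*X**2 - 2*X*Y - 2*X*Z + 2*Y**2 - Y*Z.


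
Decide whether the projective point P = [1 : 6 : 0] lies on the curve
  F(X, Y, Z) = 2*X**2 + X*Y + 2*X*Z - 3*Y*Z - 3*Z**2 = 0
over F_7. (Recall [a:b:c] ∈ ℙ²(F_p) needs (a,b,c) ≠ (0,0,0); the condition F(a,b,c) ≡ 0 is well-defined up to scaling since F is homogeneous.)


F(1,6,0) ≡ 1 (mod 7); P is NOT on the curve.

Evaluate F(1, 6, 0) term-by-term (mod 7).
  2*X**2 ↦ 2·1·1·1 = 2
  X*Y ↦ 1·1·6·1 = 6
  2*X*Z ↦ 2·1·1·0 = 0
  -3*Y*Z ↦ -3·1·6·0 = 0
  -3*Z**2 ↦ -3·1·1·0 = 0
Sum: F(1, 6, 0) = (2) + (6) + (0) + (0) + (0) = 8.
Reducing mod 7: 8 ≡ 1 (mod 7).
Since F(a, b, c) ≡ 1 ≠ 0 (mod 7), P does NOT lie on the curve.


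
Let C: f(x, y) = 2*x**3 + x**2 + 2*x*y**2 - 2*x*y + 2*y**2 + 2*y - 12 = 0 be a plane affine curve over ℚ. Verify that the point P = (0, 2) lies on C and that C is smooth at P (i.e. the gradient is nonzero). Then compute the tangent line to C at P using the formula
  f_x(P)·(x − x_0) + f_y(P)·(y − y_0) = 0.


Tangent line at P: 4*x + 10*y - 20 = 0.

Step 1: f(0, 2) = 0, so P lies on C.
Step 2: partial derivatives
  f_x(x, y) = 6*x**2 + 2*x + 2*y**2 - 2*y, f_y(x, y) = 4*x*y - 2*x + 4*y + 2.
  f_x(P) = 4, f_y(P) = 10 (gradient nonzero, so P is smooth).
Step 3: tangent line at P: 4·(x − 0) + 10·(y − 2) = 0.
Expanding: 4*x + 10*y - 20 = 0.


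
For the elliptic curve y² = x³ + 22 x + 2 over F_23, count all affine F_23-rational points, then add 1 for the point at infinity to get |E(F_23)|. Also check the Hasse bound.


Affine points = {(0, 5), (0, 18), (1, 5), (1, 18), (2, 10), (2, 13), (3, 7), (3, 16), (4, 4), (4, 19), (7, 4), (7, 19), (8, 0), (9, 3), (9, 20), (10, 7), (10, 16), (12, 4), (12, 19), (13, 1), (13, 22), (14, 8), (14, 15), (15, 2), (15, 21), (20, 1), (20, 22), (22, 5), (22, 18)}; affine count = 29; |E(F_23)| = 30.

Discriminant check: Δ ∝ 4a³ + 27b² = 4·22³ + 27·2² = 4·10648 + 27·4 ≡ 12 (mod 23). Nonzero ⇒ E is nonsingular.
For each x ∈ F_23, compute rhs = x³ + 22·x + 2 mod 23, then count y ∈ F_23 with y² ≡ rhs.
  x = 0: rhs = 2, matching y values: 5, 18 (2 points).
  x = 1: rhs = 2, matching y values: 5, 18 (2 points).
  x = 2: rhs = 8, matching y values: 10, 13 (2 points).
  x = 3: rhs = 3, matching y values: 7, 16 (2 points).
  x = 4: rhs = 16, matching y values: 4, 19 (2 points).
  x = 5: rhs = 7, matching y values: none (0 points).
  x = 6: rhs = 5, matching y values: none (0 points).
  x = 7: rhs = 16, matching y values: 4, 19 (2 points).
  x = 8: rhs = 0, matching y values: 0 (1 points).
  x = 9: rhs = 9, matching y values: 3, 20 (2 points).
  x = 10: rhs = 3, matching y values: 7, 16 (2 points).
  x = 11: rhs = 11, matching y values: none (0 points).
  x = 12: rhs = 16, matching y values: 4, 19 (2 points).
  x = 13: rhs = 1, matching y values: 1, 22 (2 points).
  x = 14: rhs = 18, matching y values: 8, 15 (2 points).
  x = 15: rhs = 4, matching y values: 2, 21 (2 points).
  x = 16: rhs = 11, matching y values: none (0 points).
  x = 17: rhs = 22, matching y values: none (0 points).
  x = 18: rhs = 20, matching y values: none (0 points).
  x = 19: rhs = 11, matching y values: none (0 points).
  x = 20: rhs = 1, matching y values: 1, 22 (2 points).
  x = 21: rhs = 19, matching y values: none (0 points).
  x = 22: rhs = 2, matching y values: 5, 18 (2 points).
Total affine count: 29.
Full point count |E(F_23)| = 29 + 1 = 30.
Hasse bound: |30 − (23+1)| = |6| = 6 ≤ 2√23 ≈ 9.5917 ✓.


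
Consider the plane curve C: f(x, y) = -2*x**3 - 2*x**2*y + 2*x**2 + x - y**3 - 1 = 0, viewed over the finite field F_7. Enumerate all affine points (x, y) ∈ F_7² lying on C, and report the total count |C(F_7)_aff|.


Affine F_7-points: {(0, 3), (0, 5), (0, 6), (1, 0), (2, 0), (4, 1), (4, 5), (5, 0), (6, 4), (6, 5)}; count = 10.

For each of the 49 pairs (x, y) ∈ F_7², evaluate f(x, y) mod 7. Record the zeros.
  x = 0: [0↦6, 1↦5, 2↦5, 3↦0, 4↦5, 5↦0, 6↦0]  zeros at y ∈ {3, 5, 6}
  x = 1: [0↦0, 1↦4, 2↦2, 3↦2, 4↦5, 5↦5, 6↦3]  zeros at y ∈ {0}
  x = 2: [0↦0, 1↦5, 2↦4, 3↦5, 4↦2, 5↦3, 6↦2]  zeros at y ∈ {0}
  x = 3: [0↦1, 1↦3, 2↦6, 3↦4, 4↦5, 5↦3, 6↦6]  zeros at y ∈ ∅
  x = 4: [0↦5, 1↦0, 2↦3, 3↦1, 4↦2, 5↦0, 6↦3]  zeros at y ∈ {1, 5}
  x = 5: [0↦0, 1↦5, 2↦4, 3↦5, 4↦2, 5↦3, 6↦2]  zeros at y ∈ {0}
  x = 6: [0↦2, 1↦6, 2↦4, 3↦4, 4↦0, 5↦0, 6↦5]  zeros at y ∈ {4, 5}
Collecting zeros: affine points = {(0, 3), (0, 5), (0, 6), (1, 0), (2, 0), (4, 1), (4, 5), (5, 0), (6, 4), (6, 5)}.
Total count |C(F_7)_aff| = 10.


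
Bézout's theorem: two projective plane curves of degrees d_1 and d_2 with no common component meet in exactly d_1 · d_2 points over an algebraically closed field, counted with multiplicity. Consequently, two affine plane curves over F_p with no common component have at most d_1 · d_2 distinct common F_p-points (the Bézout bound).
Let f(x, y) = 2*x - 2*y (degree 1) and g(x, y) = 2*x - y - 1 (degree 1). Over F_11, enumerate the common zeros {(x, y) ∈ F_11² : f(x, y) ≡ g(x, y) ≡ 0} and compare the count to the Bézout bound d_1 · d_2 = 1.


Common zeros: {(1, 1)}; count = 1; Bézout bound = 1.

deg(f) = 1, deg(g) = 1, so Bézout bound = 1.
Scan x ∈ F_11. For each x, list the y ∈ F_11 with f(x, y) ≡ 0 and those with g(x, y) ≡ 0 (mod 11); the common zeros in that column are the intersection.
  x = 0: f ≡ 0 at y ∈ {0}; g ≡ 0 at y ∈ {10}; common: ∅.
  x = 1: f ≡ 0 at y ∈ {1}; g ≡ 0 at y ∈ {1}; common: {1}.
  x = 2: f ≡ 0 at y ∈ {2}; g ≡ 0 at y ∈ {3}; common: ∅.
  x = 3: f ≡ 0 at y ∈ {3}; g ≡ 0 at y ∈ {5}; common: ∅.
  x = 4: f ≡ 0 at y ∈ {4}; g ≡ 0 at y ∈ {7}; common: ∅.
  x = 5: f ≡ 0 at y ∈ {5}; g ≡ 0 at y ∈ {9}; common: ∅.
  x = 6: f ≡ 0 at y ∈ {6}; g ≡ 0 at y ∈ {0}; common: ∅.
  x = 7: f ≡ 0 at y ∈ {7}; g ≡ 0 at y ∈ {2}; common: ∅.
  x = 8: f ≡ 0 at y ∈ {8}; g ≡ 0 at y ∈ {4}; common: ∅.
  x = 9: f ≡ 0 at y ∈ {9}; g ≡ 0 at y ∈ {6}; common: ∅.
  x = 10: f ≡ 0 at y ∈ {10}; g ≡ 0 at y ∈ {8}; common: ∅.
Collecting: common zeros = {(1, 1)}, so the count is 1.
Comparison with the Bézout bound: 1 ≤ 1 = deg(f)·deg(g), as expected for curves with no common component (the bound is attained).


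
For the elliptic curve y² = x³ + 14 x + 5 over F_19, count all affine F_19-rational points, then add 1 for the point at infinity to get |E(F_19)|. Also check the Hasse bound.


Affine points = {(0, 9), (0, 10), (1, 1), (1, 18), (3, 6), (3, 13), (4, 7), (4, 12), (6, 1), (6, 18), (7, 3), (7, 16), (9, 9), (9, 10), (10, 9), (10, 10), (12, 1), (12, 18), (13, 3), (13, 16), (14, 0), (17, 8), (17, 11), (18, 3), (18, 16)}; affine count = 25; |E(F_19)| = 26.

Discriminant check: Δ ∝ 4a³ + 27b² = 4·14³ + 27·5² = 4·2744 + 27·25 ≡ 4 (mod 19). Nonzero ⇒ E is nonsingular.
For each x ∈ F_19, compute rhs = x³ + 14·x + 5 mod 19, then count y ∈ F_19 with y² ≡ rhs.
  x = 0: rhs = 5, matching y values: 9, 10 (2 points).
  x = 1: rhs = 1, matching y values: 1, 18 (2 points).
  x = 2: rhs = 3, matching y values: none (0 points).
  x = 3: rhs = 17, matching y values: 6, 13 (2 points).
  x = 4: rhs = 11, matching y values: 7, 12 (2 points).
  x = 5: rhs = 10, matching y values: none (0 points).
  x = 6: rhs = 1, matching y values: 1, 18 (2 points).
  x = 7: rhs = 9, matching y values: 3, 16 (2 points).
  x = 8: rhs = 2, matching y values: none (0 points).
  x = 9: rhs = 5, matching y values: 9, 10 (2 points).
  x = 10: rhs = 5, matching y values: 9, 10 (2 points).
  x = 11: rhs = 8, matching y values: none (0 points).
  x = 12: rhs = 1, matching y values: 1, 18 (2 points).
  x = 13: rhs = 9, matching y values: 3, 16 (2 points).
  x = 14: rhs = 0, matching y values: 0 (1 points).
  x = 15: rhs = 18, matching y values: none (0 points).
  x = 16: rhs = 12, matching y values: none (0 points).
  x = 17: rhs = 7, matching y values: 8, 11 (2 points).
  x = 18: rhs = 9, matching y values: 3, 16 (2 points).
Total affine count: 25.
Full point count |E(F_19)| = 25 + 1 = 26.
Hasse bound: |26 − (19+1)| = |6| = 6 ≤ 2√19 ≈ 8.7178 ✓.


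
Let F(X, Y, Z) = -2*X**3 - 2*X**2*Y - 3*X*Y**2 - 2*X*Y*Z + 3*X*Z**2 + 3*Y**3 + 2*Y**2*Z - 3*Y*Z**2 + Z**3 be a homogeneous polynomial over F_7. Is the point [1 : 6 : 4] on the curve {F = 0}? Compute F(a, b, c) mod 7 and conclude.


F(1,6,4) ≡ 2 (mod 7); P is NOT on the curve.

Evaluate F(1, 6, 4) term-by-term (mod 7).
  -2*X**3 ↦ -2·1·1·1 = -2
  -2*X**2*Y ↦ -2·1·6·1 = -12
  -3*X*Y**2 ↦ -3·1·36·1 = -108
  -2*X*Y*Z ↦ -2·1·6·4 = -48
  3*X*Z**2 ↦ 3·1·1·16 = 48
  3*Y**3 ↦ 3·1·216·1 = 648
  2*Y**2*Z ↦ 2·1·36·4 = 288
  -3*Y*Z**2 ↦ -3·1·6·16 = -288
  Z**3 ↦ 1·1·1·64 = 64
Sum: F(1, 6, 4) = (-2) + (-12) + (-108) + (-48) + (48) + (648) + (288) + (-288) + (64) = 590.
Reducing mod 7: 590 ≡ 2 (mod 7).
Since F(a, b, c) ≡ 2 ≠ 0 (mod 7), P does NOT lie on the curve.


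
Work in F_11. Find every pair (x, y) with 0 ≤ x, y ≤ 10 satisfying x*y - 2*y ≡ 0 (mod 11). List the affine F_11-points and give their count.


Affine F_11-points: {(0, 0), (1, 0), (2, 0), (2, 1), (2, 2), (2, 3), (2, 4), (2, 5), (2, 6), (2, 7), (2, 8), (2, 9), (2, 10), (3, 0), (4, 0), (5, 0), (6, 0), (7, 0), (8, 0), (9, 0), (10, 0)}; count = 21.

For each of the 121 pairs (x, y) ∈ F_11², evaluate f(x, y) mod 11. Record the zeros.
  x = 0: [0↦0, 1↦9, 2↦7, 3↦5, 4↦3, 5↦1, 6↦10, 7↦8, 8↦6, 9↦4, 10↦2]  zeros at y ∈ {0}
  x = 1: [0↦0, 1↦10, 2↦9, 3↦8, 4↦7, 5↦6, 6↦5, 7↦4, 8↦3, 9↦2, 10↦1]  zeros at y ∈ {0}
  x = 2: [0↦0, 1↦0, 2↦0, 3↦0, 4↦0, 5↦0, 6↦0, 7↦0, 8↦0, 9↦0, 10↦0]  zeros at y ∈ {0, 1, 2, 3, 4, 5, 6, 7, 8, 9, 10}
  x = 3: [0↦0, 1↦1, 2↦2, 3↦3, 4↦4, 5↦5, 6↦6, 7↦7, 8↦8, 9↦9, 10↦10]  zeros at y ∈ {0}
  x = 4: [0↦0, 1↦2, 2↦4, 3↦6, 4↦8, 5↦10, 6↦1, 7↦3, 8↦5, 9↦7, 10↦9]  zeros at y ∈ {0}
  x = 5: [0↦0, 1↦3, 2↦6, 3↦9, 4↦1, 5↦4, 6↦7, 7↦10, 8↦2, 9↦5, 10↦8]  zeros at y ∈ {0}
  x = 6: [0↦0, 1↦4, 2↦8, 3↦1, 4↦5, 5↦9, 6↦2, 7↦6, 8↦10, 9↦3, 10↦7]  zeros at y ∈ {0}
  x = 7: [0↦0, 1↦5, 2↦10, 3↦4, 4↦9, 5↦3, 6↦8, 7↦2, 8↦7, 9↦1, 10↦6]  zeros at y ∈ {0}
  x = 8: [0↦0, 1↦6, 2↦1, 3↦7, 4↦2, 5↦8, 6↦3, 7↦9, 8↦4, 9↦10, 10↦5]  zeros at y ∈ {0}
  x = 9: [0↦0, 1↦7, 2↦3, 3↦10, 4↦6, 5↦2, 6↦9, 7↦5, 8↦1, 9↦8, 10↦4]  zeros at y ∈ {0}
  x = 10: [0↦0, 1↦8, 2↦5, 3↦2, 4↦10, 5↦7, 6↦4, 7↦1, 8↦9, 9↦6, 10↦3]  zeros at y ∈ {0}
Collecting zeros: affine points = {(0, 0), (1, 0), (2, 0), (2, 1), (2, 2), (2, 3), (2, 4), (2, 5), (2, 6), (2, 7), (2, 8), (2, 9), (2, 10), (3, 0), (4, 0), (5, 0), (6, 0), (7, 0), (8, 0), (9, 0), (10, 0)}.
Total count |C(F_11)_aff| = 21.


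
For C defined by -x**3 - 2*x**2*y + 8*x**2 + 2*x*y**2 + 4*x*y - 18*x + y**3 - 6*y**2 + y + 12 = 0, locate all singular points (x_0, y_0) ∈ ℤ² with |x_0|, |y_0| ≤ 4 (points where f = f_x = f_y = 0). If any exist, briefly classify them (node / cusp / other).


Singular points: {(2, 1)}; classification: cusp.

Compute partial derivatives:
  f_x = -3*x**2 - 4*x*y + 16*x + 2*y**2 + 4*y - 18.
  f_y = -2*x**2 + 4*x*y + 4*x + 3*y**2 - 12*y + 1.
Scan x_0 ∈ {−4, ..., 4}. For each x_0, f_y(x_0, y) is a polynomial in y; find its integer roots y ∈ {−4, ..., 4}, then test f_x and f at those candidates.
  x = -4: f_y(-4, y) = 3*y**2 - 28*y - 47; no integer root y with |y| ≤ 4.
  x = -3: f_y(-3, y) = 3*y**2 - 24*y - 29; no integer root y with |y| ≤ 4.
  x = -2: f_y(-2, y) = 3*y**2 - 20*y - 15; no integer root y with |y| ≤ 4.
  x = -1: f_y(-1, y) = 3*y**2 - 16*y - 5; no integer root y with |y| ≤ 4.
  x = 0: f_y(0, y) = 3*y**2 - 12*y + 1; no integer root y with |y| ≤ 4.
  x = 1: f_y(1, y) = 3*y**2 - 8*y + 3; no integer root y with |y| ≤ 4.
  x = 2: f_y(2, y) = 3*y**2 - 4*y + 1; vanishes at y ∈ {1}. (2, 1): f_x = 0, f = 0 — SINGULAR.
  x = 3: f_y(3, y) = 3*y**2 - 5; no integer root y with |y| ≤ 4.
  x = 4: f_y(4, y) = 3*y**2 + 4*y - 15; vanishes at y ∈ {-3}. (4, -3): f_x = 52 ≠ 0.
Only singular point on the grid: (2, 1).
Classify: substitute x = 2 + u, y = 1 + v and expand: f = -u**3 - 2*u**2*v + 2*u*v**2 + v**3 + v**2.
No constant or linear terms (consistent with a singular point). Quadratic part: v**2. Cubic part: -u**3 - 2*u**2*v + 2*u*v**2 + v**3.
The quadratic part v**2 is a perfect square, so there is a single (double) tangent line v = 0, i.e. y = 1. Restricting the cubic part to that line (v = 0) leaves -u**3 ≠ 0, so f is not divisible by v and the branch is v² ≈ u**3 to lowest order — this is a cusp.
Classification: cusp.


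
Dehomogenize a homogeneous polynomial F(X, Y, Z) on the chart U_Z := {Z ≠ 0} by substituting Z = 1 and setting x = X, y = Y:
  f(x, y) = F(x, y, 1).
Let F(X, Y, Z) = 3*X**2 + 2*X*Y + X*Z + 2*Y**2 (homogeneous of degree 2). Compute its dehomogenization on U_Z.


f(x, y) = 3*x**2 + 2*x*y + x + 2*y**2

On U_Z we set Z = 1. Each monomial c·X^i·Y^j·Z^k in F becomes c·x^i·y^j·1^k = c·x^i·y^j.
Substituting Z = 1: F(X, Y, 1) = 3*x**2 + 2*x*y + x + 2*y**2.
Note: deg(f) ≤ deg(F) = 2; strict inequality happens when F is divisible by Z (lost terms).


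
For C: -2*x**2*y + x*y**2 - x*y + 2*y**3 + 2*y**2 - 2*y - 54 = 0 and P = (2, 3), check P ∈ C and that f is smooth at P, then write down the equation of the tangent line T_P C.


Tangent line at P: -18*x + 66*y - 162 = 0.

Step 1: f(2, 3) = 0, so P lies on C.
Step 2: partial derivatives
  f_x(x, y) = -4*x*y + y**2 - y, f_y(x, y) = -2*x**2 + 2*x*y - x + 6*y**2 + 4*y - 2.
  f_x(P) = -18, f_y(P) = 66 (gradient nonzero, so P is smooth).
Step 3: tangent line at P: -18·(x − 2) + 66·(y − 3) = 0.
Expanding: -18*x + 66*y - 162 = 0.


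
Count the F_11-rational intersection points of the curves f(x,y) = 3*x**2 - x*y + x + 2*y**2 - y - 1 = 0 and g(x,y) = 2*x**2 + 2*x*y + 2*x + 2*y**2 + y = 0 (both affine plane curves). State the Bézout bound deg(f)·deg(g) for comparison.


Common zeros: {(0, 5), (5, 5)}; count = 2; Bézout bound = 4.

deg(f) = 2, deg(g) = 2, so Bézout bound = 4.
Scan x ∈ F_11. For each x, list the y ∈ F_11 with f(x, y) ≡ 0 and those with g(x, y) ≡ 0 (mod 11); the common zeros in that column are the intersection.
  x = 0: f ≡ 0 at y ∈ {1, 5}; g ≡ 0 at y ∈ {0, 5}; common: {5}.
  x = 1: f ≡ 0 at y ∈ ∅; g ≡ 0 at y ∈ ∅; common: ∅.
  x = 2: f ≡ 0 at y ∈ {3, 4}; g ≡ 0 at y ∈ ∅; common: ∅.
  x = 3: f ≡ 0 at y ∈ {6, 7}; g ≡ 0 at y ∈ {1}; common: ∅.
  x = 4: f ≡ 0 at y ∈ ∅; g ≡ 0 at y ∈ {2, 10}; common: ∅.
  x = 5: f ≡ 0 at y ∈ {5, 9}; g ≡ 0 at y ∈ {5, 6}; common: {5}.
  x = 6: f ≡ 0 at y ∈ {3, 6}; g ≡ 0 at y ∈ {1, 9}; common: ∅.
  x = 7: f ≡ 0 at y ∈ ∅; g ≡ 0 at y ∈ {10}; common: ∅.
  x = 8: f ≡ 0 at y ∈ ∅; g ≡ 0 at y ∈ ∅; common: ∅.
  x = 9: f ≡ 0 at y ∈ ∅; g ≡ 0 at y ∈ ∅; common: ∅.
  x = 10: f ≡ 0 at y ∈ {4, 7}; g ≡ 0 at y ∈ {0, 6}; common: ∅.
Collecting: common zeros = {(0, 5), (5, 5)}, so the count is 2.
Comparison with the Bézout bound: 2 ≤ 4 = deg(f)·deg(g), as expected for curves with no common component (the affine F_11-count falls short of the bound because intersections may lie at infinity, over extension fields, or carry multiplicity).


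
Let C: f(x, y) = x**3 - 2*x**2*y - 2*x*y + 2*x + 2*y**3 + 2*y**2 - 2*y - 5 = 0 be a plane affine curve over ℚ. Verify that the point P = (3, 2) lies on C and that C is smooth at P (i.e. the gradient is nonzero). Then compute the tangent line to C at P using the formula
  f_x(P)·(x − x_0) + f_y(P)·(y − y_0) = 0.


Tangent line at P: x + 6*y - 15 = 0.

Step 1: f(3, 2) = 0, so P lies on C.
Step 2: partial derivatives
  f_x(x, y) = 3*x**2 - 4*x*y - 2*y + 2, f_y(x, y) = -2*x**2 - 2*x + 6*y**2 + 4*y - 2.
  f_x(P) = 1, f_y(P) = 6 (gradient nonzero, so P is smooth).
Step 3: tangent line at P: 1·(x − 3) + 6·(y − 2) = 0.
Expanding: x + 6*y - 15 = 0.


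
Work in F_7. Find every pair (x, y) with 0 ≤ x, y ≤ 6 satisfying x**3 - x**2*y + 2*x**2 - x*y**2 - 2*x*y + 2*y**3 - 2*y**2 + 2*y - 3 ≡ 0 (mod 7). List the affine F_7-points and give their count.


Affine F_7-points: {(1, 0), (2, 5), (3, 0), (5, 4), (5, 6), (6, 5)}; count = 6.

For each of the 49 pairs (x, y) ∈ F_7², evaluate f(x, y) mod 7. Record the zeros.
  x = 0: [0↦4, 1↦6, 2↦2, 3↦4, 4↦3, 5↦4, 6↦5]  zeros at y ∈ ∅
  x = 1: [0↦0, 1↦5, 2↦2, 3↦3, 4↦6, 5↦2, 6↦3]  zeros at y ∈ {0}
  x = 2: [0↦6, 1↦5, 2↦1, 3↦6, 4↦4, 5↦0, 6↦6]  zeros at y ∈ {5}
  x = 3: [0↦0, 1↦5, 2↦5, 3↦5, 4↦3, 5↦4, 6↦6]  zeros at y ∈ {0}
  x = 4: [0↦2, 1↦4, 2↦6, 3↦6, 4↦2, 5↦6, 6↦2]  zeros at y ∈ ∅
  x = 5: [0↦4, 1↦1, 2↦3, 3↦1, 4↦0, 5↦5, 6↦0]  zeros at y ∈ {4, 6}
  x = 6: [0↦5, 1↦2, 2↦2, 3↦3, 4↦3, 5↦0, 6↦6]  zeros at y ∈ {5}
Collecting zeros: affine points = {(1, 0), (2, 5), (3, 0), (5, 4), (5, 6), (6, 5)}.
Total count |C(F_7)_aff| = 6.


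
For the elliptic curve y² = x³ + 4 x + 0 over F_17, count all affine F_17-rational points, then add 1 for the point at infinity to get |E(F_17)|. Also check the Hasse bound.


Affine points = {(0, 0), (2, 4), (2, 13), (5, 3), (5, 14), (6, 6), (6, 11), (8, 0), (9, 0), (11, 7), (11, 10), (12, 5), (12, 12), (15, 1), (15, 16)}; affine count = 15; |E(F_17)| = 16.

Discriminant check: Δ ∝ 4a³ + 27b² = 4·4³ + 27·0² = 4·64 + 27·0 ≡ 1 (mod 17). Nonzero ⇒ E is nonsingular.
For each x ∈ F_17, compute rhs = x³ + 4·x + 0 mod 17, then count y ∈ F_17 with y² ≡ rhs.
  x = 0: rhs = 0, matching y values: 0 (1 points).
  x = 1: rhs = 5, matching y values: none (0 points).
  x = 2: rhs = 16, matching y values: 4, 13 (2 points).
  x = 3: rhs = 5, matching y values: none (0 points).
  x = 4: rhs = 12, matching y values: none (0 points).
  x = 5: rhs = 9, matching y values: 3, 14 (2 points).
  x = 6: rhs = 2, matching y values: 6, 11 (2 points).
  x = 7: rhs = 14, matching y values: none (0 points).
  x = 8: rhs = 0, matching y values: 0 (1 points).
  x = 9: rhs = 0, matching y values: 0 (1 points).
  x = 10: rhs = 3, matching y values: none (0 points).
  x = 11: rhs = 15, matching y values: 7, 10 (2 points).
  x = 12: rhs = 8, matching y values: 5, 12 (2 points).
  x = 13: rhs = 5, matching y values: none (0 points).
  x = 14: rhs = 12, matching y values: none (0 points).
  x = 15: rhs = 1, matching y values: 1, 16 (2 points).
  x = 16: rhs = 12, matching y values: none (0 points).
Total affine count: 15.
Full point count |E(F_17)| = 15 + 1 = 16.
Hasse bound: |16 − (17+1)| = |-2| = 2 ≤ 2√17 ≈ 8.2462 ✓.


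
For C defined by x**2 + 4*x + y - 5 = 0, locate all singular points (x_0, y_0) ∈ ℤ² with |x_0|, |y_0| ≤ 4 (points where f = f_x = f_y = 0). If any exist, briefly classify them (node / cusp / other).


No singular points in the scanned grid; C is smooth there.

Compute partial derivatives:
  f_x = 2*x + 4.
  f_y = 1.
f_y = 1 is a nonzero constant, so f_y never vanishes: no point (x, y) can satisfy f = f_x = f_y = 0. In particular no (x, y) ∈ {−4, ..., 4}² is singular; the curve is smooth.


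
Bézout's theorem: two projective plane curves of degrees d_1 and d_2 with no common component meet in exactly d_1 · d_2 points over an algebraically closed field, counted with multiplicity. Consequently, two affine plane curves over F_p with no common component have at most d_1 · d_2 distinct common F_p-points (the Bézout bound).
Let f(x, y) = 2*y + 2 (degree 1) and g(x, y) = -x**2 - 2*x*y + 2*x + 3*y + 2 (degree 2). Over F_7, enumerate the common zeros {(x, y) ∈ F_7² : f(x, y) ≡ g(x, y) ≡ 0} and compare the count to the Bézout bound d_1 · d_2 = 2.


Common zeros: ∅; count = 0; Bézout bound = 2.

deg(f) = 1, deg(g) = 2, so Bézout bound = 2.
Scan x ∈ F_7. For each x, list the y ∈ F_7 with f(x, y) ≡ 0 and those with g(x, y) ≡ 0 (mod 7); the common zeros in that column are the intersection.
  x = 0: f ≡ 0 at y ∈ {6}; g ≡ 0 at y ∈ {4}; common: ∅.
  x = 1: f ≡ 0 at y ∈ {6}; g ≡ 0 at y ∈ {4}; common: ∅.
  x = 2: f ≡ 0 at y ∈ {6}; g ≡ 0 at y ∈ {2}; common: ∅.
  x = 3: f ≡ 0 at y ∈ {6}; g ≡ 0 at y ∈ {2}; common: ∅.
  x = 4: f ≡ 0 at y ∈ {6}; g ≡ 0 at y ∈ {3}; common: ∅.
  x = 5: f ≡ 0 at y ∈ {6}; g ≡ 0 at y ∈ ∅; common: ∅.
  x = 6: f ≡ 0 at y ∈ {6}; g ≡ 0 at y ∈ {3}; common: ∅.
Collecting: common zeros = ∅, so the count is 0.
Comparison with the Bézout bound: 0 ≤ 2 = deg(f)·deg(g), as expected for curves with no common component (the affine F_7-count falls short of the bound because intersections may lie at infinity, over extension fields, or carry multiplicity).


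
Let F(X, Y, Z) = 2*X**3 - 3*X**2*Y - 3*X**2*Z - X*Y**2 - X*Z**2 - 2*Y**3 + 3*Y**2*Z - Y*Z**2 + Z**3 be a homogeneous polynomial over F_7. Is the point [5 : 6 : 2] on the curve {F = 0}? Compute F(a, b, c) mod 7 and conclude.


F(5,6,2) ≡ 2 (mod 7); P is NOT on the curve.

Evaluate F(5, 6, 2) term-by-term (mod 7).
  2*X**3 ↦ 2·125·1·1 = 250
  -3*X**2*Y ↦ -3·25·6·1 = -450
  -3*X**2*Z ↦ -3·25·1·2 = -150
  -X*Y**2 ↦ -1·5·36·1 = -180
  -X*Z**2 ↦ -1·5·1·4 = -20
  -2*Y**3 ↦ -2·1·216·1 = -432
  3*Y**2*Z ↦ 3·1·36·2 = 216
  -Y*Z**2 ↦ -1·1·6·4 = -24
  Z**3 ↦ 1·1·1·8 = 8
Sum: F(5, 6, 2) = (250) + (-450) + (-150) + (-180) + (-20) + (-432) + (216) + (-24) + (8) = -782.
Reducing mod 7: -782 ≡ 2 (mod 7).
Since F(a, b, c) ≡ 2 ≠ 0 (mod 7), P does NOT lie on the curve.


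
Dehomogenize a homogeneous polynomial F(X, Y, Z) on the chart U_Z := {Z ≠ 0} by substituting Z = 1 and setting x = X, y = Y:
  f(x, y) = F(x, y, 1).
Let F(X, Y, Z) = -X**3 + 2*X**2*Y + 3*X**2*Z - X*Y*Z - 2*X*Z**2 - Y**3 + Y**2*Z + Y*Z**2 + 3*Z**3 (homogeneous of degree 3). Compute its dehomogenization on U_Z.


f(x, y) = -x**3 + 2*x**2*y + 3*x**2 - x*y - 2*x - y**3 + y**2 + y + 3

On U_Z we set Z = 1. Each monomial c·X^i·Y^j·Z^k in F becomes c·x^i·y^j·1^k = c·x^i·y^j.
Substituting Z = 1: F(X, Y, 1) = -x**3 + 2*x**2*y + 3*x**2 - x*y - 2*x - y**3 + y**2 + y + 3.
Note: deg(f) ≤ deg(F) = 3; strict inequality happens when F is divisible by Z (lost terms).


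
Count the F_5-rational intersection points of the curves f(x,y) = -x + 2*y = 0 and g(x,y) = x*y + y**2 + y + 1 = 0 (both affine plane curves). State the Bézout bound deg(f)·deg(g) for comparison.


Common zeros: {(2, 1), (4, 2)}; count = 2; Bézout bound = 2.

deg(f) = 1, deg(g) = 2, so Bézout bound = 2.
Scan x ∈ F_5. For each x, list the y ∈ F_5 with f(x, y) ≡ 0 and those with g(x, y) ≡ 0 (mod 5); the common zeros in that column are the intersection.
  x = 0: f ≡ 0 at y ∈ {0}; g ≡ 0 at y ∈ ∅; common: ∅.
  x = 1: f ≡ 0 at y ∈ {3}; g ≡ 0 at y ∈ {4}; common: ∅.
  x = 2: f ≡ 0 at y ∈ {1}; g ≡ 0 at y ∈ {1}; common: {1}.
  x = 3: f ≡ 0 at y ∈ {4}; g ≡ 0 at y ∈ ∅; common: ∅.
  x = 4: f ≡ 0 at y ∈ {2}; g ≡ 0 at y ∈ {2, 3}; common: {2}.
Collecting: common zeros = {(2, 1), (4, 2)}, so the count is 2.
Comparison with the Bézout bound: 2 ≤ 2 = deg(f)·deg(g), as expected for curves with no common component (the bound is attained).


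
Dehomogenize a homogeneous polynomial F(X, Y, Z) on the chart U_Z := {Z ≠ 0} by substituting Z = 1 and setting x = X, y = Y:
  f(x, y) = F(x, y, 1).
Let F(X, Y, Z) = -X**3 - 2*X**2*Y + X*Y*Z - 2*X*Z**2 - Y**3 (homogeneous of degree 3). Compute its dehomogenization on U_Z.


f(x, y) = -x**3 - 2*x**2*y + x*y - 2*x - y**3

On U_Z we set Z = 1. Each monomial c·X^i·Y^j·Z^k in F becomes c·x^i·y^j·1^k = c·x^i·y^j.
Substituting Z = 1: F(X, Y, 1) = -x**3 - 2*x**2*y + x*y - 2*x - y**3.
Note: deg(f) ≤ deg(F) = 3; strict inequality happens when F is divisible by Z (lost terms).


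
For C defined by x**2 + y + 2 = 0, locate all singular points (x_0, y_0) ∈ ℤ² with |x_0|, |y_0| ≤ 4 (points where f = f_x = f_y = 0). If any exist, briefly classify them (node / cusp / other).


No singular points in the scanned grid; C is smooth there.

Compute partial derivatives:
  f_x = 2*x.
  f_y = 1.
f_y = 1 is a nonzero constant, so f_y never vanishes: no point (x, y) can satisfy f = f_x = f_y = 0. In particular no (x, y) ∈ {−4, ..., 4}² is singular; the curve is smooth.


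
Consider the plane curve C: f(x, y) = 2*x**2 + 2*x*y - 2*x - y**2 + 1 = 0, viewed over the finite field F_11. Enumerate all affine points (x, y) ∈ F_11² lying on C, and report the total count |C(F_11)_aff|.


Affine F_11-points: {(0, 1), (0, 10), (2, 5), (2, 10), (3, 3), (5, 5), (6, 3), (6, 9), (8, 7), (8, 9)}; count = 10.

For each of the 121 pairs (x, y) ∈ F_11², evaluate f(x, y) mod 11. Record the zeros.
  x = 0: [0↦1, 1↦0, 2↦8, 3↦3, 4↦7, 5↦9, 6↦9, 7↦7, 8↦3, 9↦8, 10↦0]  zeros at y ∈ {1, 10}
  x = 1: [0↦1, 1↦2, 2↦1, 3↦9, 4↦4, 5↦8, 6↦10, 7↦10, 8↦8, 9↦4, 10↦9]  zeros at y ∈ ∅
  x = 2: [0↦5, 1↦8, 2↦9, 3↦8, 4↦5, 5↦0, 6↦4, 7↦6, 8↦6, 9↦4, 10↦0]  zeros at y ∈ {5, 10}
  x = 3: [0↦2, 1↦7, 2↦10, 3↦0, 4↦10, 5↦7, 6↦2, 7↦6, 8↦8, 9↦8, 10↦6]  zeros at y ∈ {3}
  x = 4: [0↦3, 1↦10, 2↦4, 3↦7, 4↦8, 5↦7, 6↦4, 7↦10, 8↦3, 9↦5, 10↦5]  zeros at y ∈ ∅
  x = 5: [0↦8, 1↦6, 2↦2, 3↦7, 4↦10, 5↦0, 6↦10, 7↦7, 8↦2, 9↦6, 10↦8]  zeros at y ∈ {5}
  x = 6: [0↦6, 1↦6, 2↦4, 3↦0, 4↦5, 5↦8, 6↦9, 7↦8, 8↦5, 9↦0, 10↦4]  zeros at y ∈ {3, 9}
  x = 7: [0↦8, 1↦10, 2↦10, 3↦8, 4↦4, 5↦9, 6↦1, 7↦2, 8↦1, 9↦9, 10↦4]  zeros at y ∈ ∅
  x = 8: [0↦3, 1↦7, 2↦9, 3↦9, 4↦7, 5↦3, 6↦8, 7↦0, 8↦1, 9↦0, 10↦8]  zeros at y ∈ {7, 9}
  x = 9: [0↦2, 1↦8, 2↦1, 3↦3, 4↦3, 5↦1, 6↦8, 7↦2, 8↦5, 9↦6, 10↦5]  zeros at y ∈ ∅
  x = 10: [0↦5, 1↦2, 2↦8, 3↦1, 4↦3, 5↦3, 6↦1, 7↦8, 8↦2, 9↦5, 10↦6]  zeros at y ∈ ∅
Collecting zeros: affine points = {(0, 1), (0, 10), (2, 5), (2, 10), (3, 3), (5, 5), (6, 3), (6, 9), (8, 7), (8, 9)}.
Total count |C(F_11)_aff| = 10.


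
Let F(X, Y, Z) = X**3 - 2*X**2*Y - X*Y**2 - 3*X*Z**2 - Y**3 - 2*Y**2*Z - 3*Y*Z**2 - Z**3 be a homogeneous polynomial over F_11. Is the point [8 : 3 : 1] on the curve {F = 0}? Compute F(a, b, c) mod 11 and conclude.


F(8,3,1) ≡ 10 (mod 11); P is NOT on the curve.

Evaluate F(8, 3, 1) term-by-term (mod 11).
  X**3 ↦ 1·512·1·1 = 512
  -2*X**2*Y ↦ -2·64·3·1 = -384
  -X*Y**2 ↦ -1·8·9·1 = -72
  -3*X*Z**2 ↦ -3·8·1·1 = -24
  -Y**3 ↦ -1·1·27·1 = -27
  -2*Y**2*Z ↦ -2·1·9·1 = -18
  -3*Y*Z**2 ↦ -3·1·3·1 = -9
  -Z**3 ↦ -1·1·1·1 = -1
Sum: F(8, 3, 1) = (512) + (-384) + (-72) + (-24) + (-27) + (-18) + (-9) + (-1) = -23.
Reducing mod 11: -23 ≡ 10 (mod 11).
Since F(a, b, c) ≡ 10 ≠ 0 (mod 11), P does NOT lie on the curve.


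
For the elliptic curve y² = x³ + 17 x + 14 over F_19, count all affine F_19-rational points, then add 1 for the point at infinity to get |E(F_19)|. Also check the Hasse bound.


Affine points = {(3, 4), (3, 15), (6, 3), (6, 16), (7, 1), (7, 18), (8, 4), (8, 15), (10, 5), (10, 14), (13, 0)}; affine count = 11; |E(F_19)| = 12.

Discriminant check: Δ ∝ 4a³ + 27b² = 4·17³ + 27·14² = 4·4913 + 27·196 ≡ 16 (mod 19). Nonzero ⇒ E is nonsingular.
For each x ∈ F_19, compute rhs = x³ + 17·x + 14 mod 19, then count y ∈ F_19 with y² ≡ rhs.
  x = 0: rhs = 14, matching y values: none (0 points).
  x = 1: rhs = 13, matching y values: none (0 points).
  x = 2: rhs = 18, matching y values: none (0 points).
  x = 3: rhs = 16, matching y values: 4, 15 (2 points).
  x = 4: rhs = 13, matching y values: none (0 points).
  x = 5: rhs = 15, matching y values: none (0 points).
  x = 6: rhs = 9, matching y values: 3, 16 (2 points).
  x = 7: rhs = 1, matching y values: 1, 18 (2 points).
  x = 8: rhs = 16, matching y values: 4, 15 (2 points).
  x = 9: rhs = 3, matching y values: none (0 points).
  x = 10: rhs = 6, matching y values: 5, 14 (2 points).
  x = 11: rhs = 12, matching y values: none (0 points).
  x = 12: rhs = 8, matching y values: none (0 points).
  x = 13: rhs = 0, matching y values: 0 (1 points).
  x = 14: rhs = 13, matching y values: none (0 points).
  x = 15: rhs = 15, matching y values: none (0 points).
  x = 16: rhs = 12, matching y values: none (0 points).
  x = 17: rhs = 10, matching y values: none (0 points).
  x = 18: rhs = 15, matching y values: none (0 points).
Total affine count: 11.
Full point count |E(F_19)| = 11 + 1 = 12.
Hasse bound: |12 − (19+1)| = |-8| = 8 ≤ 2√19 ≈ 8.7178 ✓.


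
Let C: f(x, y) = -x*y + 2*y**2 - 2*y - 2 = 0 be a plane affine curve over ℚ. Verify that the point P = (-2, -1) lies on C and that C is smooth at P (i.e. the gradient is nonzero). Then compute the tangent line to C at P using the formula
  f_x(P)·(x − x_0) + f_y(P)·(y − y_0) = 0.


Tangent line at P: x - 4*y - 2 = 0.

Step 1: f(-2, -1) = 0, so P lies on C.
Step 2: partial derivatives
  f_x(x, y) = -y, f_y(x, y) = -x + 4*y - 2.
  f_x(P) = 1, f_y(P) = -4 (gradient nonzero, so P is smooth).
Step 3: tangent line at P: 1·(x − -2) + -4·(y − -1) = 0.
Expanding: x - 4*y - 2 = 0.


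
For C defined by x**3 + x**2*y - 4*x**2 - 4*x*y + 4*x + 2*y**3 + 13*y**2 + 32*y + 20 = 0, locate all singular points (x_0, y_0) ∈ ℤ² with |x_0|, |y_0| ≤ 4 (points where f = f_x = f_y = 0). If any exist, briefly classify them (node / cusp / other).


Singular points: {(2, -2)}; classification: cusp.

Compute partial derivatives:
  f_x = 3*x**2 + 2*x*y - 8*x - 4*y + 4.
  f_y = x**2 - 4*x + 6*y**2 + 26*y + 32.
Scan x_0 ∈ {−4, ..., 4}. For each x_0, f_y(x_0, y) is a polynomial in y; find its integer roots y ∈ {−4, ..., 4}, then test f_x and f at those candidates.
  x = -4: f_y(-4, y) = 6*y**2 + 26*y + 64; no integer root y with |y| ≤ 4.
  x = -3: f_y(-3, y) = 6*y**2 + 26*y + 53; no integer root y with |y| ≤ 4.
  x = -2: f_y(-2, y) = 6*y**2 + 26*y + 44; no integer root y with |y| ≤ 4.
  x = -1: f_y(-1, y) = 6*y**2 + 26*y + 37; no integer root y with |y| ≤ 4.
  x = 0: f_y(0, y) = 6*y**2 + 26*y + 32; no integer root y with |y| ≤ 4.
  x = 1: f_y(1, y) = 6*y**2 + 26*y + 29; no integer root y with |y| ≤ 4.
  x = 2: f_y(2, y) = 6*y**2 + 26*y + 28; vanishes at y ∈ {-2}. (2, -2): f_x = 0, f = 0 — SINGULAR.
  x = 3: f_y(3, y) = 6*y**2 + 26*y + 29; no integer root y with |y| ≤ 4.
  x = 4: f_y(4, y) = 6*y**2 + 26*y + 32; no integer root y with |y| ≤ 4.
Only singular point on the grid: (2, -2).
Classify: substitute x = 2 + u, y = -2 + v and expand: f = u**3 + u**2*v + 2*v**3 + v**2.
No constant or linear terms (consistent with a singular point). Quadratic part: v**2. Cubic part: u**3 + u**2*v + 2*v**3.
The quadratic part v**2 is a perfect square, so there is a single (double) tangent line v = 0, i.e. y = -2. Restricting the cubic part to that line (v = 0) leaves u**3 ≠ 0, so f is not divisible by v and the branch is v² ≈ -u**3 to lowest order — this is a cusp.
Classification: cusp.


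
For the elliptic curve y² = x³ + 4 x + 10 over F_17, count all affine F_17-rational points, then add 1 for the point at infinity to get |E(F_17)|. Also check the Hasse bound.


Affine points = {(1, 7), (1, 10), (2, 3), (2, 14), (3, 7), (3, 10), (5, 6), (5, 11), (10, 8), (10, 9), (11, 5), (11, 12), (12, 1), (12, 16), (13, 7), (13, 10)}; affine count = 16; |E(F_17)| = 17.

Discriminant check: Δ ∝ 4a³ + 27b² = 4·4³ + 27·10² = 4·64 + 27·100 ≡ 15 (mod 17). Nonzero ⇒ E is nonsingular.
For each x ∈ F_17, compute rhs = x³ + 4·x + 10 mod 17, then count y ∈ F_17 with y² ≡ rhs.
  x = 0: rhs = 10, matching y values: none (0 points).
  x = 1: rhs = 15, matching y values: 7, 10 (2 points).
  x = 2: rhs = 9, matching y values: 3, 14 (2 points).
  x = 3: rhs = 15, matching y values: 7, 10 (2 points).
  x = 4: rhs = 5, matching y values: none (0 points).
  x = 5: rhs = 2, matching y values: 6, 11 (2 points).
  x = 6: rhs = 12, matching y values: none (0 points).
  x = 7: rhs = 7, matching y values: none (0 points).
  x = 8: rhs = 10, matching y values: none (0 points).
  x = 9: rhs = 10, matching y values: none (0 points).
  x = 10: rhs = 13, matching y values: 8, 9 (2 points).
  x = 11: rhs = 8, matching y values: 5, 12 (2 points).
  x = 12: rhs = 1, matching y values: 1, 16 (2 points).
  x = 13: rhs = 15, matching y values: 7, 10 (2 points).
  x = 14: rhs = 5, matching y values: none (0 points).
  x = 15: rhs = 11, matching y values: none (0 points).
  x = 16: rhs = 5, matching y values: none (0 points).
Total affine count: 16.
Full point count |E(F_17)| = 16 + 1 = 17.
Hasse bound: |17 − (17+1)| = |-1| = 1 ≤ 2√17 ≈ 8.2462 ✓.


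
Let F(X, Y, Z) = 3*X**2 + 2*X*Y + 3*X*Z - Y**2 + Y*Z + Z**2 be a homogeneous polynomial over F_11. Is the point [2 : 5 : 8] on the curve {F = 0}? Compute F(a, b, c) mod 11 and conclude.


F(2,5,8) ≡ 5 (mod 11); P is NOT on the curve.

Evaluate F(2, 5, 8) term-by-term (mod 11).
  3*X**2 ↦ 3·4·1·1 = 12
  2*X*Y ↦ 2·2·5·1 = 20
  3*X*Z ↦ 3·2·1·8 = 48
  -Y**2 ↦ -1·1·25·1 = -25
  Y*Z ↦ 1·1·5·8 = 40
  Z**2 ↦ 1·1·1·64 = 64
Sum: F(2, 5, 8) = (12) + (20) + (48) + (-25) + (40) + (64) = 159.
Reducing mod 11: 159 ≡ 5 (mod 11).
Since F(a, b, c) ≡ 5 ≠ 0 (mod 11), P does NOT lie on the curve.


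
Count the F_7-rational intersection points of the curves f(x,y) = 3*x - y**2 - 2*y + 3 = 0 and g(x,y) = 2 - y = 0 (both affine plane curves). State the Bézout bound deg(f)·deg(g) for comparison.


Common zeros: {(4, 2)}; count = 1; Bézout bound = 2.

deg(f) = 2, deg(g) = 1, so Bézout bound = 2.
Scan x ∈ F_7. For each x, list the y ∈ F_7 with f(x, y) ≡ 0 and those with g(x, y) ≡ 0 (mod 7); the common zeros in that column are the intersection.
  x = 0: f ≡ 0 at y ∈ {1, 4}; g ≡ 0 at y ∈ {2}; common: ∅.
  x = 1: f ≡ 0 at y ∈ {6}; g ≡ 0 at y ∈ {2}; common: ∅.
  x = 2: f ≡ 0 at y ∈ ∅; g ≡ 0 at y ∈ {2}; common: ∅.
  x = 3: f ≡ 0 at y ∈ ∅; g ≡ 0 at y ∈ {2}; common: ∅.
  x = 4: f ≡ 0 at y ∈ {2, 3}; g ≡ 0 at y ∈ {2}; common: {2}.
  x = 5: f ≡ 0 at y ∈ ∅; g ≡ 0 at y ∈ {2}; common: ∅.
  x = 6: f ≡ 0 at y ∈ {0, 5}; g ≡ 0 at y ∈ {2}; common: ∅.
Collecting: common zeros = {(4, 2)}, so the count is 1.
Comparison with the Bézout bound: 1 ≤ 2 = deg(f)·deg(g), as expected for curves with no common component (the affine F_7-count falls short of the bound because intersections may lie at infinity, over extension fields, or carry multiplicity).


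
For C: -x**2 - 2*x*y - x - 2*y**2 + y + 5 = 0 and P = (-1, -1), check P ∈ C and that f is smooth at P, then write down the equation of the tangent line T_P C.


Tangent line at P: 3*x + 7*y + 10 = 0.

Step 1: f(-1, -1) = 0, so P lies on C.
Step 2: partial derivatives
  f_x(x, y) = -2*x - 2*y - 1, f_y(x, y) = -2*x - 4*y + 1.
  f_x(P) = 3, f_y(P) = 7 (gradient nonzero, so P is smooth).
Step 3: tangent line at P: 3·(x − -1) + 7·(y − -1) = 0.
Expanding: 3*x + 7*y + 10 = 0.


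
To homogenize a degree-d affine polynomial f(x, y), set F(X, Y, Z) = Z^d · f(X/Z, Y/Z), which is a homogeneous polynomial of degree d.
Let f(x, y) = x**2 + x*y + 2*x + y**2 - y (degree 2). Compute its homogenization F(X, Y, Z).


F(X, Y, Z) = X**2 + X*Y + 2*X*Z + Y**2 - Y*Z

deg(f) = 2.
Substitute x = X/Z, y = Y/Z into f, then multiply by Z^2.
  monomial 1·x^2·y^0 ↦ 1·X^2·Y^0·Z^0.
  monomial 1·x^1·y^1 ↦ 1·X^1·Y^1·Z^0.
  monomial 2·x^1·y^0 ↦ 2·X^1·Y^0·Z^1.
  monomial 1·x^0·y^2 ↦ 1·X^0·Y^2·Z^0.
  monomial -1·x^0·y^1 ↦ -1·X^0·Y^1·Z^1.
Collecting: F(X, Y, Z) = X**2 + X*Y + 2*X*Z + Y**2 - Y*Z.


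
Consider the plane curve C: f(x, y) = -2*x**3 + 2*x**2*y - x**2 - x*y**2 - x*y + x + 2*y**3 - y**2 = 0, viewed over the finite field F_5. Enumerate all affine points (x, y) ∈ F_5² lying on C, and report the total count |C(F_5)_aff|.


Affine F_5-points: {(0, 0), (0, 3), (3, 0), (3, 2), (4, 0), (4, 1), (4, 4)}; count = 7.

For each of the 25 pairs (x, y) ∈ F_5², evaluate f(x, y) mod 5. Record the zeros.
  x = 0: [0↦0, 1↦1, 2↦2, 3↦0, 4↦2]  zeros at y ∈ {0, 3}
  x = 1: [0↦3, 1↦4, 2↦3, 3↦2, 4↦3]  zeros at y ∈ ∅
  x = 2: [0↦2, 1↦2, 2↦3, 3↦2, 4↦1]  zeros at y ∈ ∅
  x = 3: [0↦0, 1↦3, 2↦0, 3↦3, 4↦4]  zeros at y ∈ {0, 2}
  x = 4: [0↦0, 1↦0, 2↦2, 3↦3, 4↦0]  zeros at y ∈ {0, 1, 4}
Collecting zeros: affine points = {(0, 0), (0, 3), (3, 0), (3, 2), (4, 0), (4, 1), (4, 4)}.
Total count |C(F_5)_aff| = 7.


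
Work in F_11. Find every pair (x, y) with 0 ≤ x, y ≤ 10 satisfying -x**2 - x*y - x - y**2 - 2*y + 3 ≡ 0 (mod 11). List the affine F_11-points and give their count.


Affine F_11-points: {(0, 1), (0, 8), (2, 8), (2, 10), (3, 3), (4, 2), (4, 3), (7, 6), (7, 7), (8, 6), (9, 1), (9, 10)}; count = 12.

For each of the 121 pairs (x, y) ∈ F_11², evaluate f(x, y) mod 11. Record the zeros.
  x = 0: [0↦3, 1↦0, 2↦6, 3↦10, 4↦1, 5↦1, 6↦10, 7↦6, 8↦0, 9↦3, 10↦4]  zeros at y ∈ {1, 8}
  x = 1: [0↦1, 1↦8, 2↦2, 3↦5, 4↦6, 5↦5, 6↦2, 7↦8, 8↦1, 9↦3, 10↦3]  zeros at y ∈ ∅
  x = 2: [0↦8, 1↦3, 2↦7, 3↦9, 4↦9, 5↦7, 6↦3, 7↦8, 8↦0, 9↦1, 10↦0]  zeros at y ∈ {8, 10}
  x = 3: [0↦2, 1↦7, 2↦10, 3↦0, 4↦10, 5↦7, 6↦2, 7↦6, 8↦8, 9↦8, 10↦6]  zeros at y ∈ {3}
  x = 4: [0↦5, 1↦9, 2↦0, 3↦0, 4↦9, 5↦5, 6↦10, 7↦2, 8↦3, 9↦2, 10↦10]  zeros at y ∈ {2, 3}
  x = 5: [0↦6, 1↦9, 2↦10, 3↦9, 4↦6, 5↦1, 6↦5, 7↦7, 8↦7, 9↦5, 10↦1]  zeros at y ∈ ∅
  x = 6: [0↦5, 1↦7, 2↦7, 3↦5, 4↦1, 5↦6, 6↦9, 7↦10, 8↦9, 9↦6, 10↦1]  zeros at y ∈ ∅
  x = 7: [0↦2, 1↦3, 2↦2, 3↦10, 4↦5, 5↦9, 6↦0, 7↦0, 8↦9, 9↦5, 10↦10]  zeros at y ∈ {6, 7}
  x = 8: [0↦8, 1↦8, 2↦6, 3↦2, 4↦7, 5↦10, 6↦0, 7↦10, 8↦7, 9↦2, 10↦6]  zeros at y ∈ {6}
  x = 9: [0↦1, 1↦0, 2↦8, 3↦3, 4↦7, 5↦9, 6↦9, 7↦7, 8↦3, 9↦8, 10↦0]  zeros at y ∈ {1, 10}
  x = 10: [0↦3, 1↦1, 2↦8, 3↦2, 4↦5, 5↦6, 6↦5, 7↦2, 8↦8, 9↦1, 10↦3]  zeros at y ∈ ∅
Collecting zeros: affine points = {(0, 1), (0, 8), (2, 8), (2, 10), (3, 3), (4, 2), (4, 3), (7, 6), (7, 7), (8, 6), (9, 1), (9, 10)}.
Total count |C(F_11)_aff| = 12.
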